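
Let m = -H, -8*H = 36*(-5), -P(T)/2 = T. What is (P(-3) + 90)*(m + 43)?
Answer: 1968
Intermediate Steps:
P(T) = -2*T
H = 45/2 (H = -9*(-5)/2 = -⅛*(-180) = 45/2 ≈ 22.500)
m = -45/2 (m = -1*45/2 = -45/2 ≈ -22.500)
(P(-3) + 90)*(m + 43) = (-2*(-3) + 90)*(-45/2 + 43) = (6 + 90)*(41/2) = 96*(41/2) = 1968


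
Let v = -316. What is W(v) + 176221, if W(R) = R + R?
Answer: 175589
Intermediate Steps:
W(R) = 2*R
W(v) + 176221 = 2*(-316) + 176221 = -632 + 176221 = 175589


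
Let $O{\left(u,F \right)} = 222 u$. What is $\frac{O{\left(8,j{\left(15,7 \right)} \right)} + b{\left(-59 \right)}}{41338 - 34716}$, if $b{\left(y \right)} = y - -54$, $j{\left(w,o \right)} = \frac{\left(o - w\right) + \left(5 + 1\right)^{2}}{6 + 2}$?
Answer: $\frac{23}{86} \approx 0.26744$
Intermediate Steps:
$j{\left(w,o \right)} = \frac{9}{2} - \frac{w}{8} + \frac{o}{8}$ ($j{\left(w,o \right)} = \frac{\left(o - w\right) + 6^{2}}{8} = \left(\left(o - w\right) + 36\right) \frac{1}{8} = \left(36 + o - w\right) \frac{1}{8} = \frac{9}{2} - \frac{w}{8} + \frac{o}{8}$)
$b{\left(y \right)} = 54 + y$ ($b{\left(y \right)} = y + 54 = 54 + y$)
$\frac{O{\left(8,j{\left(15,7 \right)} \right)} + b{\left(-59 \right)}}{41338 - 34716} = \frac{222 \cdot 8 + \left(54 - 59\right)}{41338 - 34716} = \frac{1776 - 5}{6622} = 1771 \cdot \frac{1}{6622} = \frac{23}{86}$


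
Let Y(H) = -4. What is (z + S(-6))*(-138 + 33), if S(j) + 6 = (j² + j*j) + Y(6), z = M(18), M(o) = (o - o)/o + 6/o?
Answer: -6545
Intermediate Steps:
M(o) = 6/o (M(o) = 0/o + 6/o = 0 + 6/o = 6/o)
z = ⅓ (z = 6/18 = 6*(1/18) = ⅓ ≈ 0.33333)
S(j) = -10 + 2*j² (S(j) = -6 + ((j² + j*j) - 4) = -6 + ((j² + j²) - 4) = -6 + (2*j² - 4) = -6 + (-4 + 2*j²) = -10 + 2*j²)
(z + S(-6))*(-138 + 33) = (⅓ + (-10 + 2*(-6)²))*(-138 + 33) = (⅓ + (-10 + 2*36))*(-105) = (⅓ + (-10 + 72))*(-105) = (⅓ + 62)*(-105) = (187/3)*(-105) = -6545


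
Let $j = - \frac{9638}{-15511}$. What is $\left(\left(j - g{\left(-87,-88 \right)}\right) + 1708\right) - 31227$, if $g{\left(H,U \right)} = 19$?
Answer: $- \frac{458154280}{15511} \approx -29537.0$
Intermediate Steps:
$j = \frac{9638}{15511}$ ($j = \left(-9638\right) \left(- \frac{1}{15511}\right) = \frac{9638}{15511} \approx 0.62137$)
$\left(\left(j - g{\left(-87,-88 \right)}\right) + 1708\right) - 31227 = \left(\left(\frac{9638}{15511} - 19\right) + 1708\right) - 31227 = \left(- \frac{285071}{15511} + 1708\right) - 31227 = \frac{26207717}{15511} - 31227 = - \frac{458154280}{15511}$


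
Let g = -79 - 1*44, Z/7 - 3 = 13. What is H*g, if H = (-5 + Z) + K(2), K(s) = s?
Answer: -13407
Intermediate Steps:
Z = 112 (Z = 21 + 7*13 = 21 + 91 = 112)
g = -123 (g = -79 - 44 = -123)
H = 109 (H = (-5 + 112) + 2 = 107 + 2 = 109)
H*g = 109*(-123) = -13407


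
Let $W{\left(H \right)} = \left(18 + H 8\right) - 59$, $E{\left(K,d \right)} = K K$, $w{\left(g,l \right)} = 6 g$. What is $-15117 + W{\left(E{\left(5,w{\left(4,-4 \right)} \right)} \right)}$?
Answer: $-14958$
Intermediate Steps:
$E{\left(K,d \right)} = K^{2}$
$W{\left(H \right)} = -41 + 8 H$ ($W{\left(H \right)} = \left(18 + 8 H\right) - 59 = -41 + 8 H$)
$-15117 + W{\left(E{\left(5,w{\left(4,-4 \right)} \right)} \right)} = -15117 - \left(41 - 8 \cdot 5^{2}\right) = -15117 + \left(-41 + 8 \cdot 25\right) = -15117 + \left(-41 + 200\right) = -15117 + 159 = -14958$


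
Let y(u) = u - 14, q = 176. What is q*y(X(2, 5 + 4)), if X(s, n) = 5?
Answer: -1584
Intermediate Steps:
y(u) = -14 + u
q*y(X(2, 5 + 4)) = 176*(-14 + 5) = 176*(-9) = -1584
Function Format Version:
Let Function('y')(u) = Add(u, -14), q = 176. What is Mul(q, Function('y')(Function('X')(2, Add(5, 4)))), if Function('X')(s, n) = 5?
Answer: -1584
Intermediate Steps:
Function('y')(u) = Add(-14, u)
Mul(q, Function('y')(Function('X')(2, Add(5, 4)))) = Mul(176, Add(-14, 5)) = Mul(176, -9) = -1584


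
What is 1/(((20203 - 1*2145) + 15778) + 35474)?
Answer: 1/69310 ≈ 1.4428e-5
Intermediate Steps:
1/(((20203 - 1*2145) + 15778) + 35474) = 1/(((20203 - 2145) + 15778) + 35474) = 1/((18058 + 15778) + 35474) = 1/(33836 + 35474) = 1/69310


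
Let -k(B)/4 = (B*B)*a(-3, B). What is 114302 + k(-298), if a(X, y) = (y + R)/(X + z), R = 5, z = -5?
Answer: -12895484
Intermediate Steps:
a(X, y) = (5 + y)/(-5 + X) (a(X, y) = (y + 5)/(X - 5) = (5 + y)/(-5 + X))
k(B) = -4*B²*(-5/8 - B/8) (k(B) = -4*B*B*(5 + B)/(-5 - 3) = -4*B²*(5 + B)/(-8) = -4*B²*(-(5 + B)/8) = -4*B²*(-5/8 - B/8))
114302 + k(-298) = 114302 + (½)*(-298)²*(5 - 298) = 114302 + (½)*88804*(-293) = 114302 - 13009786 = -12895484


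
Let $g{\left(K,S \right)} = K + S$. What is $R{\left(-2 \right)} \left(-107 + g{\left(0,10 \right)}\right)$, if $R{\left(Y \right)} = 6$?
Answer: $-582$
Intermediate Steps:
$R{\left(-2 \right)} \left(-107 + g{\left(0,10 \right)}\right) = 6 \left(-107 + \left(0 + 10\right)\right) = 6 \left(-107 + 10\right) = 6 \left(-97\right) = -582$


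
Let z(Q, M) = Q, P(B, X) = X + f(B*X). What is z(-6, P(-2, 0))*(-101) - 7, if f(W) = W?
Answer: 599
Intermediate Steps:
P(B, X) = X + B*X
z(-6, P(-2, 0))*(-101) - 7 = -6*(-101) - 7 = 606 - 7 = 599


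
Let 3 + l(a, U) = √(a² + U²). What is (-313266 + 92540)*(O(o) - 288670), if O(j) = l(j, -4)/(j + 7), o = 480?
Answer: 31030167204718/487 - 882904*√14401/487 ≈ 6.3717e+10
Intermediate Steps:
l(a, U) = -3 + √(U² + a²) (l(a, U) = -3 + √(a² + U²) = -3 + √(U² + a²))
O(j) = (-3 + √(16 + j²))/(7 + j) (O(j) = (-3 + √((-4)² + j²))/(j + 7) = (-3 + √(16 + j²))/(7 + j))
(-313266 + 92540)*(O(o) - 288670) = (-313266 + 92540)*((-3 + √(16 + 480²))/(7 + 480) - 288670) = -220726*((-3 + √(16 + 230400))/487 - 288670) = -220726*((-3 + √230416)/487 - 288670) = -220726*((-3 + 4*√14401)/487 - 288670) = -220726*((-3/487 + 4*√14401/487) - 288670) = -220726*(-140582293/487 + 4*√14401/487) = 31030167204718/487 - 882904*√14401/487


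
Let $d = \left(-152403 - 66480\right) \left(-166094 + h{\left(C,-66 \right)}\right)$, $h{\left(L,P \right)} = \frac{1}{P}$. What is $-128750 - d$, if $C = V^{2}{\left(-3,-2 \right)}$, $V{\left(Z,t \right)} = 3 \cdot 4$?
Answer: $- \frac{799816271505}{22} \approx -3.6355 \cdot 10^{10}$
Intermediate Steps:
$V{\left(Z,t \right)} = 12$
$C = 144$ ($C = 12^{2} = 144$)
$d = \frac{799813439005}{22}$ ($d = \left(-152403 - 66480\right) \left(-166094 + \frac{1}{-66}\right) = - 218883 \left(-166094 - \frac{1}{66}\right) = \left(-218883\right) \left(- \frac{10962205}{66}\right) = \frac{799813439005}{22} \approx 3.6355 \cdot 10^{10}$)
$-128750 - d = -128750 - \frac{799813439005}{22} = - \frac{799816271505}{22}$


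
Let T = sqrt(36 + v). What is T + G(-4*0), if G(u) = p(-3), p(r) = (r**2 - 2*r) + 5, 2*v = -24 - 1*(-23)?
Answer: 20 + sqrt(142)/2 ≈ 25.958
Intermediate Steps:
v = -1/2 (v = (-24 - 1*(-23))/2 = (-24 + 23)/2 = (1/2)*(-1) = -1/2 ≈ -0.50000)
p(r) = 5 + r**2 - 2*r
G(u) = 20 (G(u) = 5 + (-3)**2 - 2*(-3) = 5 + 9 + 6 = 20)
T = sqrt(142)/2 (T = sqrt(36 - 1/2) = sqrt(71/2) = sqrt(142)/2 ≈ 5.9582)
T + G(-4*0) = sqrt(142)/2 + 20 = 20 + sqrt(142)/2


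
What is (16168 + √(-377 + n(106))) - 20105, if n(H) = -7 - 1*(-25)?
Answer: -3937 + I*√359 ≈ -3937.0 + 18.947*I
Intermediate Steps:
n(H) = 18 (n(H) = -7 + 25 = 18)
(16168 + √(-377 + n(106))) - 20105 = (16168 + √(-377 + 18)) - 20105 = (16168 + √(-359)) - 20105 = (16168 + I*√359) - 20105 = -3937 + I*√359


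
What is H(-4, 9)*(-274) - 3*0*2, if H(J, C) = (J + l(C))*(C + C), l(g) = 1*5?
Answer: -4932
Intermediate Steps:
l(g) = 5
H(J, C) = 2*C*(5 + J) (H(J, C) = (J + 5)*(C + C) = (5 + J)*(2*C) = 2*C*(5 + J))
H(-4, 9)*(-274) - 3*0*2 = (2*9*(5 - 4))*(-274) - 3*0*2 = (2*9*1)*(-274) + 0*2 = 18*(-274) + 0 = -4932 + 0 = -4932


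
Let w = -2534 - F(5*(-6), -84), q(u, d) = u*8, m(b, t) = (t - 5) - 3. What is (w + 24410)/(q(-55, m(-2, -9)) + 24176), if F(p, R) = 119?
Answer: 21757/23736 ≈ 0.91662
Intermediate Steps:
m(b, t) = -8 + t (m(b, t) = (-5 + t) - 3 = -8 + t)
q(u, d) = 8*u
w = -2653 (w = -2534 - 1*119 = -2534 - 119 = -2653)
(w + 24410)/(q(-55, m(-2, -9)) + 24176) = (-2653 + 24410)/(8*(-55) + 24176) = 21757/(-440 + 24176) = 21757/23736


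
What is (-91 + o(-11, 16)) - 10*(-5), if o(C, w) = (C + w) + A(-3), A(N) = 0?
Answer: -36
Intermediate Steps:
o(C, w) = C + w (o(C, w) = (C + w) + 0 = C + w)
(-91 + o(-11, 16)) - 10*(-5) = (-91 + (-11 + 16)) - 10*(-5) = (-91 + 5) + 50 = -86 + 50 = -36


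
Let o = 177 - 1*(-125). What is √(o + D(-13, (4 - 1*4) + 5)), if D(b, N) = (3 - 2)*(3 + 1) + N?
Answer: √311 ≈ 17.635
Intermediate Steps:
D(b, N) = 4 + N (D(b, N) = 1*4 + N = 4 + N)
o = 302 (o = 177 + 125 = 302)
√(o + D(-13, (4 - 1*4) + 5)) = √(302 + (4 + ((4 - 1*4) + 5))) = √(302 + (4 + ((4 - 4) + 5))) = √(302 + (4 + (0 + 5))) = √(302 + (4 + 5)) = √(302 + 9) = √311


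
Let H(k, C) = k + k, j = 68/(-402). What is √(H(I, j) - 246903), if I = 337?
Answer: I*√246229 ≈ 496.21*I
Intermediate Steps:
j = -34/201 (j = 68*(-1/402) = -34/201 ≈ -0.16915)
H(k, C) = 2*k
√(H(I, j) - 246903) = √(2*337 - 246903) = √(674 - 246903) = √(-246229) = I*√246229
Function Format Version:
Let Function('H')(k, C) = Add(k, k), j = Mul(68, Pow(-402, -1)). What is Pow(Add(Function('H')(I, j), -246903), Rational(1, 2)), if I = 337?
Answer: Mul(I, Pow(246229, Rational(1, 2))) ≈ Mul(496.21, I)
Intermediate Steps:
j = Rational(-34, 201) (j = Mul(68, Rational(-1, 402)) = Rational(-34, 201) ≈ -0.16915)
Function('H')(k, C) = Mul(2, k)
Pow(Add(Function('H')(I, j), -246903), Rational(1, 2)) = Pow(Add(Mul(2, 337), -246903), Rational(1, 2)) = Pow(Add(674, -246903), Rational(1, 2)) = Pow(-246229, Rational(1, 2)) = Mul(I, Pow(246229, Rational(1, 2)))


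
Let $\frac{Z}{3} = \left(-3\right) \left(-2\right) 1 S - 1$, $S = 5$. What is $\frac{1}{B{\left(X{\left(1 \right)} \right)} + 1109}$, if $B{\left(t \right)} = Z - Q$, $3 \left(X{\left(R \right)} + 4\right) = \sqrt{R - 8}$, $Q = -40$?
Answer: $\frac{1}{1236} \approx 0.00080906$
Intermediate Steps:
$X{\left(R \right)} = -4 + \frac{\sqrt{-8 + R}}{3}$ ($X{\left(R \right)} = -4 + \frac{\sqrt{R - 8}}{3} = -4 + \frac{\sqrt{-8 + R}}{3}$)
$Z = 87$ ($Z = 3 \left(\left(-3\right) \left(-2\right) 1 \cdot 5 - 1\right) = 3 \left(6 \cdot 1 \cdot 5 - 1\right) = 3 \left(6 \cdot 5 - 1\right) = 3 \left(30 - 1\right) = 3 \cdot 29 = 87$)
$B{\left(t \right)} = 127$ ($B{\left(t \right)} = 87 - -40 = 87 + 40 = 127$)
$\frac{1}{B{\left(X{\left(1 \right)} \right)} + 1109} = \frac{1}{127 + 1109} = \frac{1}{1236}$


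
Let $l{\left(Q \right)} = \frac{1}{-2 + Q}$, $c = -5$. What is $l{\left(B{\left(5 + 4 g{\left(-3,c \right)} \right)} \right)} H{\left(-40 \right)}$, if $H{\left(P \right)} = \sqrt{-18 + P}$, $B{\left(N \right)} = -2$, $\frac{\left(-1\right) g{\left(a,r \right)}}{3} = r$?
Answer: $- \frac{i \sqrt{58}}{4} \approx - 1.9039 i$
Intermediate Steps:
$g{\left(a,r \right)} = - 3 r$
$l{\left(B{\left(5 + 4 g{\left(-3,c \right)} \right)} \right)} H{\left(-40 \right)} = \frac{\sqrt{-18 - 40}}{-2 - 2} = \frac{\sqrt{-58}}{-4} = - \frac{i \sqrt{58}}{4}$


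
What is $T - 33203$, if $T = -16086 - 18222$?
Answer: $-67511$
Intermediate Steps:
$T = -34308$ ($T = -16086 - 18222 = -34308$)
$T - 33203 = -34308 - 33203 = -67511$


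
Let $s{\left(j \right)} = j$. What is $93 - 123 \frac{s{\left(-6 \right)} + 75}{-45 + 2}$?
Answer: $\frac{12486}{43} \approx 290.37$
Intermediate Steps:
$93 - 123 \frac{s{\left(-6 \right)} + 75}{-45 + 2} = 93 - 123 \frac{-6 + 75}{-45 + 2} = 93 - 123 \frac{69}{-43} = 93 - 123 \cdot 69 \left(- \frac{1}{43}\right) = 93 - - \frac{8487}{43} = 93 + \frac{8487}{43} = \frac{12486}{43}$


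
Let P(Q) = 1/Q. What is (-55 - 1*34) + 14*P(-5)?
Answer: -459/5 ≈ -91.800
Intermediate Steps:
(-55 - 1*34) + 14*P(-5) = (-55 - 1*34) + 14/(-5) = (-55 - 34) + 14*(-⅕) = -89 - 14/5 = -459/5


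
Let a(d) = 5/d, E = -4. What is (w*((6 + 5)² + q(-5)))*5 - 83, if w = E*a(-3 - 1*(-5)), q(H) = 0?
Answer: -6133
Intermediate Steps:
w = -10 (w = -20/(-3 - 1*(-5)) = -20/(-3 + 5) = -20/2 = -4*5/2 = -10)
(w*((6 + 5)² + q(-5)))*5 - 83 = -10*((6 + 5)² + 0)*5 - 83 = -10*(11² + 0)*5 - 83 = -10*(121 + 0)*5 - 83 = -10*121*5 - 83 = -1210*5 - 83 = -6050 - 83 = -6133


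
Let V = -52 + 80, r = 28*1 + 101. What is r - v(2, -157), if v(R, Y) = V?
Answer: 101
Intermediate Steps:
r = 129 (r = 28 + 101 = 129)
V = 28
v(R, Y) = 28
r - v(2, -157) = 129 - 1*28 = 129 - 28 = 101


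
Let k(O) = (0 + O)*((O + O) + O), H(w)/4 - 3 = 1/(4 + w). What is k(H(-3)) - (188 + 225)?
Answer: 355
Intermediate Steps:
H(w) = 12 + 4/(4 + w)
k(O) = 3*O² (k(O) = O*(2*O + O) = O*(3*O) = 3*O²)
k(H(-3)) - (188 + 225) = 3*(4*(13 + 3*(-3))/(4 - 3))² - (188 + 225) = 3*(4*(13 - 9)/1)² - 1*413 = 3*(4*1*4)² - 413 = 3*16² - 413 = 3*256 - 413 = 768 - 413 = 355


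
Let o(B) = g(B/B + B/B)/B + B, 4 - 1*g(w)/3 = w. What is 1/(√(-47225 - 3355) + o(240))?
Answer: 384040/173107201 - 9600*I*√1405/173107201 ≈ 0.0022185 - 0.0020787*I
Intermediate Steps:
g(w) = 12 - 3*w
o(B) = B + 6/B (o(B) = (12 - 3*(B/B + B/B))/B + B = (12 - 3*(1 + 1))/B + B = (12 - 3*2)/B + B = (12 - 6)/B + B = 6/B + B = B + 6/B)
1/(√(-47225 - 3355) + o(240)) = 1/(√(-47225 - 3355) + (240 + 6/240)) = 1/(√(-50580) + (240 + 6*(1/240))) = 1/(6*I*√1405 + (240 + 1/40)) = 1/(6*I*√1405 + 9601/40) = 1/(9601/40 + 6*I*√1405)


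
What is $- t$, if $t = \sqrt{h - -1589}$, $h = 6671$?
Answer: $- 2 \sqrt{2065} \approx -90.885$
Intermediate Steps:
$t = 2 \sqrt{2065}$ ($t = \sqrt{6671 - -1589} = \sqrt{6671 + \left(-56 + 1645\right)} = \sqrt{6671 + 1589} = \sqrt{8260} = 2 \sqrt{2065} \approx 90.885$)
$- t = - 2 \sqrt{2065}$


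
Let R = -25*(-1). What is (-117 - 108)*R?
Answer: -5625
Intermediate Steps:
R = 25
(-117 - 108)*R = (-117 - 108)*25 = -225*25 = -5625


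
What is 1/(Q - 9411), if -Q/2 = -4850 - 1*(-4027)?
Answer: -1/7765 ≈ -0.00012878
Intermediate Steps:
Q = 1646 (Q = -2*(-4850 - 1*(-4027)) = -2*(-4850 + 4027) = -2*(-823) = 1646)
1/(Q - 9411) = 1/(1646 - 9411) = 1/(-7765) = -1/7765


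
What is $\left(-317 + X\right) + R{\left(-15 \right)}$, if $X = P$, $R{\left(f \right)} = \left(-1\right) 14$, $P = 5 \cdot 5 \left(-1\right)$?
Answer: $-356$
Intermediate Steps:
$P = -25$ ($P = 25 \left(-1\right) = -25$)
$R{\left(f \right)} = -14$
$X = -25$
$\left(-317 + X\right) + R{\left(-15 \right)} = \left(-317 - 25\right) - 14 = -342 - 14 = -356$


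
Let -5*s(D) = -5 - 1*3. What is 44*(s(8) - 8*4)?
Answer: -6688/5 ≈ -1337.6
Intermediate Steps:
s(D) = 8/5 (s(D) = -(-5 - 1*3)/5 = -(-5 - 3)/5 = -⅕*(-8) = 8/5)
44*(s(8) - 8*4) = 44*(8/5 - 8*4) = 44*(8/5 - 32) = 44*(-152/5) = -6688/5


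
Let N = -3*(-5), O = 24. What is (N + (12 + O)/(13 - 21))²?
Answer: 441/4 ≈ 110.25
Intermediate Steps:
N = 15
(N + (12 + O)/(13 - 21))² = (15 + (12 + 24)/(13 - 21))² = (15 + 36/(-8))² = (15 + 36*(-⅛))² = (15 - 9/2)² = (21/2)² = 441/4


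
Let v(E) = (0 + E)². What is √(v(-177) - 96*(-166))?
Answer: √47265 ≈ 217.41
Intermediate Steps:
v(E) = E²
√(v(-177) - 96*(-166)) = √((-177)² - 96*(-166)) = √(31329 + 15936) = √47265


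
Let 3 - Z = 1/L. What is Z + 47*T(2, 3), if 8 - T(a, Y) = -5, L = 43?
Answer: 26401/43 ≈ 613.98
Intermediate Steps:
T(a, Y) = 13 (T(a, Y) = 8 - 1*(-5) = 8 + 5 = 13)
Z = 128/43 (Z = 3 - 1/43 = 128/43 ≈ 2.9767)
Z + 47*T(2, 3) = 128/43 + 47*13 = 128/43 + 611 = 26401/43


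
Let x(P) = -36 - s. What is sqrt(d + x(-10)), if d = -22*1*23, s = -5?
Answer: I*sqrt(537) ≈ 23.173*I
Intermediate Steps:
x(P) = -31 (x(P) = -36 - 1*(-5) = -36 + 5 = -31)
d = -506 (d = -22*23 = -506)
sqrt(d + x(-10)) = sqrt(-506 - 31) = sqrt(-537) = I*sqrt(537)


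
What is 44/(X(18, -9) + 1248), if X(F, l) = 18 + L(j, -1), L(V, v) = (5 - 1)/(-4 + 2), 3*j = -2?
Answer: 11/316 ≈ 0.034810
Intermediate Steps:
j = -⅔ (j = (⅓)*(-2) = -⅔ ≈ -0.66667)
L(V, v) = -2 (L(V, v) = 4/(-2) = 4*(-½) = -2)
X(F, l) = 16 (X(F, l) = 18 - 2 = 16)
44/(X(18, -9) + 1248) = 44/(16 + 1248) = 44/1264 = (1/1264)*44 = 11/316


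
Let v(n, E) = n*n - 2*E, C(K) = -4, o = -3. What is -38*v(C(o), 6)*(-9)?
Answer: 1368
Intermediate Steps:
v(n, E) = n² - 2*E
-38*v(C(o), 6)*(-9) = -38*((-4)² - 2*6)*(-9) = -38*(16 - 12)*(-9) = -38*4*(-9) = -152*(-9) = 1368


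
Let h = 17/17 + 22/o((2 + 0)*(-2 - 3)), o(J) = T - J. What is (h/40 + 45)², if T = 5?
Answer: 730999369/360000 ≈ 2030.6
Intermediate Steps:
o(J) = 5 - J
h = 37/15 (h = 17/17 + 22/(5 - (2 + 0)*(-2 - 3)) = 17*(1/17) + 22/(5 - 2*(-5)) = 1 + 22/(5 - 1*(-10)) = 1 + 22/(5 + 10) = 1 + 22/15 = 37/15 ≈ 2.4667)
(h/40 + 45)² = ((37/15)/40 + 45)² = ((37/15)*(1/40) + 45)² = (37/600 + 45)² = (27037/600)² = 730999369/360000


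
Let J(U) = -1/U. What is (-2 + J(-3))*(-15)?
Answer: 25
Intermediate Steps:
(-2 + J(-3))*(-15) = (-2 - 1/(-3))*(-15) = (-2 - 1*(-1/3))*(-15) = (-2 + 1/3)*(-15) = -5/3*(-15) = 25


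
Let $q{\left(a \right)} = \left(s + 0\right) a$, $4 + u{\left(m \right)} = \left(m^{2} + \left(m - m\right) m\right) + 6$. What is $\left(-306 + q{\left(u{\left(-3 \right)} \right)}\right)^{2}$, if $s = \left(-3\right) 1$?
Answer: $114921$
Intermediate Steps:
$s = -3$
$u{\left(m \right)} = 2 + m^{2}$ ($u{\left(m \right)} = -4 + \left(\left(m^{2} + \left(m - m\right) m\right) + 6\right) = -4 + \left(\left(m^{2} + 0 m\right) + 6\right) = -4 + \left(\left(m^{2} + 0\right) + 6\right) = -4 + \left(m^{2} + 6\right) = -4 + \left(6 + m^{2}\right) = 2 + m^{2}$)
$q{\left(a \right)} = - 3 a$ ($q{\left(a \right)} = \left(-3 + 0\right) a = - 3 a$)
$\left(-306 + q{\left(u{\left(-3 \right)} \right)}\right)^{2} = \left(-306 - 3 \left(2 + \left(-3\right)^{2}\right)\right)^{2} = \left(-306 - 3 \left(2 + 9\right)\right)^{2} = \left(-306 - 33\right)^{2} = \left(-339\right)^{2} = 114921$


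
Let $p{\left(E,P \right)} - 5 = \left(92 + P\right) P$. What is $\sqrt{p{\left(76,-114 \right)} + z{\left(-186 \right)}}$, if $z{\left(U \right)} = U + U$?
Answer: $\sqrt{2141} \approx 46.271$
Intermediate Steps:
$z{\left(U \right)} = 2 U$
$p{\left(E,P \right)} = 5 + P \left(92 + P\right)$ ($p{\left(E,P \right)} = 5 + \left(92 + P\right) P = 5 + P \left(92 + P\right)$)
$\sqrt{p{\left(76,-114 \right)} + z{\left(-186 \right)}} = \sqrt{\left(5 + \left(-114\right)^{2} + 92 \left(-114\right)\right) + 2 \left(-186\right)} = \sqrt{\left(5 + 12996 - 10488\right) - 372} = \sqrt{2513 - 372} = \sqrt{2141}$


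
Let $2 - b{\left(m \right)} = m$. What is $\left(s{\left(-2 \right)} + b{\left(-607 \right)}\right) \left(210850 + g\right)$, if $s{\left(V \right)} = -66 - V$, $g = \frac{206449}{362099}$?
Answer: $\frac{41610085426455}{362099} \approx 1.1491 \cdot 10^{8}$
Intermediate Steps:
$b{\left(m \right)} = 2 - m$
$g = \frac{206449}{362099}$ ($g = 206449 \cdot \frac{1}{362099} = \frac{206449}{362099} \approx 0.57014$)
$\left(s{\left(-2 \right)} + b{\left(-607 \right)}\right) \left(210850 + g\right) = \left(\left(-66 - -2\right) + \left(2 - -607\right)\right) \left(210850 + \frac{206449}{362099}\right) = \left(\left(-66 + 2\right) + \left(2 + 607\right)\right) \frac{76348780599}{362099} = \left(-64 + 609\right) \frac{76348780599}{362099} = 545 \cdot \frac{76348780599}{362099} = \frac{41610085426455}{362099}$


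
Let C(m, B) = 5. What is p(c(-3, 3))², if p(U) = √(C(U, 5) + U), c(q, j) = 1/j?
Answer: 16/3 ≈ 5.3333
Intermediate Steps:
p(U) = √(5 + U)
p(c(-3, 3))² = (√(5 + 1/3))² = (√(5 + ⅓))² = (√(16/3))² = (4*√3/3)² = 16/3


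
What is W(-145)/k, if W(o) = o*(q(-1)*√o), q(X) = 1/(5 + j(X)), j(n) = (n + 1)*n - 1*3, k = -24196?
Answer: 145*I*√145/48392 ≈ 0.036081*I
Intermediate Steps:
j(n) = -3 + n*(1 + n) (j(n) = (1 + n)*n - 3 = n*(1 + n) - 3 = -3 + n*(1 + n))
q(X) = 1/(2 + X + X²) (q(X) = 1/(5 + (-3 + X + X²)) = 1/(2 + X + X²))
W(o) = o^(3/2)/2 (W(o) = o*(√o/(2 - 1 + (-1)²)) = o*(√o/(2 - 1 + 1)) = o*(√o/2) = o^(3/2)/2)
W(-145)/k = ((-145)^(3/2)/2)/(-24196) = ((-145*I*√145)/2)*(-1/24196) = -145*I*√145/2*(-1/24196) = 145*I*√145/48392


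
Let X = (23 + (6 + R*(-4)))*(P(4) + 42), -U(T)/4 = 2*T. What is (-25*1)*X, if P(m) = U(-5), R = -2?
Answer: -75850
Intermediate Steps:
U(T) = -8*T
P(m) = 40 (P(m) = -8*(-5) = 40)
X = 3034 (X = (23 + (6 - 2*(-4)))*(40 + 42) = (23 + (6 + 8))*82 = (23 + 14)*82 = 37*82 = 3034)
(-25*1)*X = -25*1*3034 = -25*3034 = -75850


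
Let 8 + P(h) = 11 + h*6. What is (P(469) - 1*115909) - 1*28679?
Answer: -141771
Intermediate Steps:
P(h) = 3 + 6*h (P(h) = -8 + (11 + h*6) = -8 + (11 + 6*h) = 3 + 6*h)
(P(469) - 1*115909) - 1*28679 = ((3 + 6*469) - 1*115909) - 1*28679 = ((3 + 2814) - 115909) - 28679 = (2817 - 115909) - 28679 = -113092 - 28679 = -141771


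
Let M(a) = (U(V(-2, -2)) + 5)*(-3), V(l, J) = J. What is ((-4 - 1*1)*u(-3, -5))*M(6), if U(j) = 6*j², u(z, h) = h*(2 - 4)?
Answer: 4350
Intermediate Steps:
u(z, h) = -2*h (u(z, h) = h*(-2) = -2*h)
M(a) = -87 (M(a) = (6*(-2)² + 5)*(-3) = (6*4 + 5)*(-3) = (24 + 5)*(-3) = 29*(-3) = -87)
((-4 - 1*1)*u(-3, -5))*M(6) = ((-4 - 1*1)*(-2*(-5)))*(-87) = ((-4 - 1)*10)*(-87) = -5*10*(-87) = -50*(-87) = 4350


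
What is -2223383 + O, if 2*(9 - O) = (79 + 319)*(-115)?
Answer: -2200489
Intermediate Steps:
O = 22894 (O = 9 - (79 + 319)*(-115)/2 = 9 - 199*(-115) = 9 - ½*(-45770) = 9 + 22885 = 22894)
-2223383 + O = -2223383 + 22894 = -2200489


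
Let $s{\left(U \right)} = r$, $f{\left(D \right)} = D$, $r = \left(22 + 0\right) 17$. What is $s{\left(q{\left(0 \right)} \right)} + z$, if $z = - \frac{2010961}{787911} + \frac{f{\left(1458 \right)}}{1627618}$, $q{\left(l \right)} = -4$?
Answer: $\frac{10355488077752}{27878654913} \approx 371.45$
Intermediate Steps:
$r = 374$ ($r = 22 \cdot 17 = 374$)
$s{\left(U \right)} = 374$
$z = - \frac{71128859710}{27878654913}$ ($z = - \frac{2010961}{787911} + \frac{1458}{1627618} = \left(-2010961\right) \frac{1}{787911} + 1458 \cdot \frac{1}{1627618} = - \frac{2010961}{787911} + \frac{729}{813809} = - \frac{71128859710}{27878654913} \approx -2.5514$)
$s{\left(q{\left(0 \right)} \right)} + z = 374 - \frac{71128859710}{27878654913} = \frac{10355488077752}{27878654913}$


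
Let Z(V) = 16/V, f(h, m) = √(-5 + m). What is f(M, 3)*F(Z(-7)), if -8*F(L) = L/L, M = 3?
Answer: -I*√2/8 ≈ -0.17678*I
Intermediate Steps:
F(L) = -⅛ (F(L) = -L/(8*L) = -⅛*1 = -⅛)
f(M, 3)*F(Z(-7)) = √(-5 + 3)*(-⅛) = √(-2)*(-⅛) = (I*√2)*(-⅛) = -I*√2/8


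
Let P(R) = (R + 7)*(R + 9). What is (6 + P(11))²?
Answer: 133956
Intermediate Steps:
P(R) = (7 + R)*(9 + R)
(6 + P(11))² = (6 + (63 + 11² + 16*11))² = (6 + (63 + 121 + 176))² = (6 + 360)² = 366² = 133956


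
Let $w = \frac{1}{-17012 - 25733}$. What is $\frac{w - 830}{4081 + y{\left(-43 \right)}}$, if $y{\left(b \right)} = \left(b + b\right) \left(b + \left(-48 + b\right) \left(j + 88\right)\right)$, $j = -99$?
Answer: $\frac{35478351}{3347232715} \approx 0.010599$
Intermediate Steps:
$y{\left(b \right)} = 2 b \left(528 - 10 b\right)$ ($y{\left(b \right)} = \left(b + b\right) \left(b + \left(-48 + b\right) \left(-99 + 88\right)\right) = 2 b \left(b + \left(-48 + b\right) \left(-11\right)\right) = 2 b \left(b - \left(-528 + 11 b\right)\right) = 2 b \left(528 - 10 b\right)$)
$w = - \frac{1}{42745}$ ($w = \frac{1}{-42745} = - \frac{1}{42745} \approx -2.3395 \cdot 10^{-5}$)
$\frac{w - 830}{4081 + y{\left(-43 \right)}} = \frac{- \frac{1}{42745} - 830}{4081 + 4 \left(-43\right) \left(264 - -215\right)} = - \frac{35478351}{42745 \left(4081 + 4 \left(-43\right) \left(264 + 215\right)\right)} = - \frac{35478351}{42745 \left(4081 + 4 \left(-43\right) 479\right)} = - \frac{35478351}{42745 \left(4081 - 82388\right)} = - \frac{35478351}{42745 \left(-78307\right)} = \left(- \frac{35478351}{42745}\right) \left(- \frac{1}{78307}\right) = \frac{35478351}{3347232715}$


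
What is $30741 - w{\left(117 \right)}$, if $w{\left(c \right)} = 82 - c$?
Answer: $30776$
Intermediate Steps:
$30741 - w{\left(117 \right)} = 30741 - \left(82 - 117\right) = 30741 - -35 = 30741 + 35 = 30776$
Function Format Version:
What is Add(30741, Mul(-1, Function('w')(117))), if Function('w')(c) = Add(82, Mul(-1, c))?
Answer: 30776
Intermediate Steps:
Add(30741, Mul(-1, Function('w')(117))) = Add(30741, Mul(-1, Add(82, Mul(-1, 117)))) = Add(30741, Mul(-1, Add(82, -117))) = Add(30741, Mul(-1, -35)) = Add(30741, 35) = 30776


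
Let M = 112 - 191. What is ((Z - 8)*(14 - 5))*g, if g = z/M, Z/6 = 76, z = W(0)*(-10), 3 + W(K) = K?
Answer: -120960/79 ≈ -1531.1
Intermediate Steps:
W(K) = -3 + K
M = -79
z = 30 (z = (-3 + 0)*(-10) = -3*(-10) = 30)
Z = 456 (Z = 6*76 = 456)
g = -30/79 (g = 30/(-79) = 30*(-1/79) = -30/79 ≈ -0.37975)
((Z - 8)*(14 - 5))*g = ((456 - 8)*(14 - 5))*(-30/79) = (448*9)*(-30/79) = 4032*(-30/79) = -120960/79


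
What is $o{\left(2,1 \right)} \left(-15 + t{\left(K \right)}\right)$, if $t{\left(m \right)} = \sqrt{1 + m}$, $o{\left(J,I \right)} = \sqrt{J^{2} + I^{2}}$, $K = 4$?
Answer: $5 - 15 \sqrt{5} \approx -28.541$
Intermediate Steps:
$o{\left(J,I \right)} = \sqrt{I^{2} + J^{2}}$
$o{\left(2,1 \right)} \left(-15 + t{\left(K \right)}\right) = \sqrt{1^{2} + 2^{2}} \left(-15 + \sqrt{1 + 4}\right) = \sqrt{1 + 4} \left(-15 + \sqrt{5}\right) = \sqrt{5} \left(-15 + \sqrt{5}\right)$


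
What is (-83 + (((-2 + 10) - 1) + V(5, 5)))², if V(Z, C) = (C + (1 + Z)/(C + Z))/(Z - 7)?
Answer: 155236/25 ≈ 6209.4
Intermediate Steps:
V(Z, C) = (C + (1 + Z)/(C + Z))/(-7 + Z)
(-83 + (((-2 + 10) - 1) + V(5, 5)))² = (-83 + (((-2 + 10) - 1) + (1 + 5 + 5² + 5*5)/(5² - 7*5 - 7*5 + 5*5)))² = (-83 + ((8 - 1) + (1 + 5 + 25 + 25)/(25 - 35 - 35 + 25)))² = (-83 + (7 + 56/(-20)))² = (-83 + (7 - 1/20*56))² = (-83 + (7 - 14/5))² = (-83 + 21/5)² = (-394/5)² = 155236/25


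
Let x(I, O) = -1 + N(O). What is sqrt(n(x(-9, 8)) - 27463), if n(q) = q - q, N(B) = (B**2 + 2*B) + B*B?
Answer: I*sqrt(27463) ≈ 165.72*I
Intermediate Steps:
N(B) = 2*B + 2*B**2 (N(B) = (B**2 + 2*B) + B**2 = 2*B + 2*B**2)
x(I, O) = -1 + 2*O*(1 + O)
n(q) = 0
sqrt(n(x(-9, 8)) - 27463) = sqrt(0 - 27463) = sqrt(-27463) = I*sqrt(27463)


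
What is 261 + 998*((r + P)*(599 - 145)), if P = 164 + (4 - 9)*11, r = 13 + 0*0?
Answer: 55277485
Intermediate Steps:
r = 13 (r = 13 + 0 = 13)
P = 109 (P = 164 - 5*11 = 164 - 55 = 109)
261 + 998*((r + P)*(599 - 145)) = 261 + 998*((13 + 109)*(599 - 145)) = 261 + 998*(122*454) = 261 + 998*55388 = 261 + 55277224 = 55277485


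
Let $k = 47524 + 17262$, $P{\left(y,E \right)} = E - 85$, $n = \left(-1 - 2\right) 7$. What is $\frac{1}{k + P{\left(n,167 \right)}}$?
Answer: $\frac{1}{64868} \approx 1.5416 \cdot 10^{-5}$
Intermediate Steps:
$n = -21$ ($n = \left(-3\right) 7 = -21$)
$P{\left(y,E \right)} = -85 + E$
$k = 64786$
$\frac{1}{k + P{\left(n,167 \right)}} = \frac{1}{64786 + \left(-85 + 167\right)} = \frac{1}{64786 + 82} = \frac{1}{64868}$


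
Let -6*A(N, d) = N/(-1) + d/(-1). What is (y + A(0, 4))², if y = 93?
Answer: 78961/9 ≈ 8773.4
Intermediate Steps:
A(N, d) = N/6 + d/6 (A(N, d) = -(N/(-1) + d/(-1))/6 = -(N*(-1) + d*(-1))/6 = -(-N - d)/6 = N/6 + d/6)
(y + A(0, 4))² = (93 + ((⅙)*0 + (⅙)*4))² = (93 + (0 + ⅔))² = (93 + ⅔)² = (281/3)² = 78961/9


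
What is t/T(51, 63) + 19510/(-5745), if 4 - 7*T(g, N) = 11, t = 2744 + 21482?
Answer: -27839576/1149 ≈ -24229.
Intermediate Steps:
t = 24226
T(g, N) = -1 (T(g, N) = 4/7 - ⅐*11 = 4/7 - 11/7 = -1)
t/T(51, 63) + 19510/(-5745) = 24226/(-1) + 19510/(-5745) = 24226*(-1) + 19510*(-1/5745) = -24226 - 3902/1149 = -27839576/1149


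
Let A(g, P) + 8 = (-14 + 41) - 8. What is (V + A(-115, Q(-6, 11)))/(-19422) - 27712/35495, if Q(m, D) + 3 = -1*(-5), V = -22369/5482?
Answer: -2951881979483/3779202484980 ≈ -0.78109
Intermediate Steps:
V = -22369/5482 (V = -22369*1/5482 = -22369/5482 ≈ -4.0804)
Q(m, D) = 2 (Q(m, D) = -3 - 1*(-5) = -3 + 5 = 2)
A(g, P) = 11 (A(g, P) = -8 + ((-14 + 41) - 8) = -8 + (27 - 8) = -8 + 19 = 11)
(V + A(-115, Q(-6, 11)))/(-19422) - 27712/35495 = (-22369/5482 + 11)/(-19422) - 27712/35495 = (37933/5482)*(-1/19422) - 27712*1/35495 = -37933/106471404 - 27712/35495 = -2951881979483/3779202484980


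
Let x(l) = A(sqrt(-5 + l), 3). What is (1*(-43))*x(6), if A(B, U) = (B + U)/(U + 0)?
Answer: -172/3 ≈ -57.333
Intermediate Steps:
A(B, U) = (B + U)/U
x(l) = 1 + sqrt(-5 + l)/3 (x(l) = (sqrt(-5 + l) + 3)/3 = (3 + sqrt(-5 + l))/3 = 1 + sqrt(-5 + l)/3)
(1*(-43))*x(6) = (1*(-43))*(1 + sqrt(-5 + 6)/3) = -43*(1 + sqrt(1)/3) = -43*(1 + (1/3)*1) = -43*(1 + 1/3) = -43*4/3 = -172/3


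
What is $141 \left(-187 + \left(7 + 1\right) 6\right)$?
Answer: $-19599$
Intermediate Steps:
$141 \left(-187 + \left(7 + 1\right) 6\right) = 141 \left(-187 + 8 \cdot 6\right) = 141 \left(-187 + 48\right) = 141 \left(-139\right) = -19599$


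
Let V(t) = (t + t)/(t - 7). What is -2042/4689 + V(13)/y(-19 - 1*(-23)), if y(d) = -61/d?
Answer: -205838/286029 ≈ -0.71964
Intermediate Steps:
V(t) = 2*t/(-7 + t) (V(t) = (2*t)/(-7 + t) = 2*t/(-7 + t))
-2042/4689 + V(13)/y(-19 - 1*(-23)) = -2042/4689 + (2*13/(-7 + 13))/((-61/(-19 - 1*(-23)))) = -2042*1/4689 + (2*13/6)/((-61/(-19 + 23))) = -2042/4689 + (2*13*(⅙))/((-61/4)) = -2042/4689 + 13/(3*((-61*¼))) = -2042/4689 + 13/(3*(-61/4)) = -2042/4689 + (13/3)*(-4/61) = -2042/4689 - 52/183 = -205838/286029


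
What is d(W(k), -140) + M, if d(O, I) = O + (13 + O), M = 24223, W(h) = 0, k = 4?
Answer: 24236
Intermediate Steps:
d(O, I) = 13 + 2*O
d(W(k), -140) + M = (13 + 2*0) + 24223 = (13 + 0) + 24223 = 13 + 24223 = 24236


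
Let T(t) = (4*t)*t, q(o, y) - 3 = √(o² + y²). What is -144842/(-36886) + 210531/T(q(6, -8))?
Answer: 3931779829/12467468 ≈ 315.36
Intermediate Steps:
q(o, y) = 3 + √(o² + y²)
T(t) = 4*t²
-144842/(-36886) + 210531/T(q(6, -8)) = -144842/(-36886) + 210531/((4*(3 + √(6² + (-8)²))²)) = -144842*(-1/36886) + 210531/((4*(3 + √(36 + 64))²)) = 72421/18443 + 210531/((4*(3 + √100)²)) = 72421/18443 + 210531/((4*(3 + 10)²)) = 72421/18443 + 210531/((4*13²)) = 72421/18443 + 210531/((4*169)) = 72421/18443 + 210531/676 = 3931779829/12467468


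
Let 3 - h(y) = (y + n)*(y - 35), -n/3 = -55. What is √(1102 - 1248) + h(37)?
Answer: -401 + I*√146 ≈ -401.0 + 12.083*I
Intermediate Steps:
n = 165 (n = -3*(-55) = 165)
h(y) = 3 - (-35 + y)*(165 + y) (h(y) = 3 - (y + 165)*(y - 35) = 3 - (165 + y)*(-35 + y) = 3 - (-35 + y)*(165 + y))
√(1102 - 1248) + h(37) = √(1102 - 1248) + (5778 - 1*37² - 130*37) = √(-146) + (5778 - 1*1369 - 4810) = I*√146 + (5778 - 1369 - 4810) = I*√146 - 401 = -401 + I*√146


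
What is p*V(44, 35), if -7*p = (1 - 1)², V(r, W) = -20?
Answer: 0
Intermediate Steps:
p = 0 (p = -(1 - 1)²/7 = -⅐*0² = -⅐*0 = 0)
p*V(44, 35) = 0*(-20) = 0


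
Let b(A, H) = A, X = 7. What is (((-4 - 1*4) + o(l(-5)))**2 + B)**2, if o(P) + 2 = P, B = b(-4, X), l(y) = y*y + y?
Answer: 9216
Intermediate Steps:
l(y) = y + y**2 (l(y) = y**2 + y = y + y**2)
B = -4
o(P) = -2 + P
(((-4 - 1*4) + o(l(-5)))**2 + B)**2 = (((-4 - 1*4) + (-2 - 5*(1 - 5)))**2 - 4)**2 = (((-4 - 4) + (-2 - 5*(-4)))**2 - 4)**2 = ((-8 + (-2 + 20))**2 - 4)**2 = ((-8 + 18)**2 - 4)**2 = (10**2 - 4)**2 = (100 - 4)**2 = 96**2 = 9216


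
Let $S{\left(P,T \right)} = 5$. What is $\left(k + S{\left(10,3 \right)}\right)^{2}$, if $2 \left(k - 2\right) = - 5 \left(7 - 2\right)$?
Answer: $\frac{121}{4} \approx 30.25$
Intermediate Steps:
$k = - \frac{21}{2}$ ($k = 2 + \frac{\left(-5\right) \left(7 - 2\right)}{2} = 2 + \frac{\left(-5\right) 5}{2} = 2 + \frac{1}{2} \left(-25\right) = 2 - \frac{25}{2} = - \frac{21}{2} \approx -10.5$)
$\left(k + S{\left(10,3 \right)}\right)^{2} = \left(- \frac{21}{2} + 5\right)^{2} = \left(- \frac{11}{2}\right)^{2} = \frac{121}{4}$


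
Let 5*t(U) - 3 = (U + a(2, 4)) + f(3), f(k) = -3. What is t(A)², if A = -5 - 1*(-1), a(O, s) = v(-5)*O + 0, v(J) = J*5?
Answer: 2916/25 ≈ 116.64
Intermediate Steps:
v(J) = 5*J
a(O, s) = -25*O (a(O, s) = (5*(-5))*O + 0 = -25*O + 0 = -25*O)
A = -4 (A = -5 + 1 = -4)
t(U) = -10 + U/5 (t(U) = ⅗ + ((U - 25*2) - 3)/5 = ⅗ + ((U - 50) - 3)/5 = ⅗ + ((-50 + U) - 3)/5 = ⅗ + (-53 + U)/5 = ⅗ + (-53/5 + U/5) = -10 + U/5)
t(A)² = (-10 + (⅕)*(-4))² = (-10 - ⅘)² = (-54/5)² = 2916/25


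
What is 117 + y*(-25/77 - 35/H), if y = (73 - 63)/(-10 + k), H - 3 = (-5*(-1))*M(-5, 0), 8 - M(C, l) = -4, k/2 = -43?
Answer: 1947469/16632 ≈ 117.09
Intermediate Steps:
k = -86 (k = 2*(-43) = -86)
M(C, l) = 12 (M(C, l) = 8 - 1*(-4) = 8 + 4 = 12)
H = 63 (H = 3 - 5*(-1)*12 = 3 + 5*12 = 3 + 60 = 63)
y = -5/48 (y = (73 - 63)/(-10 - 86) = 10/(-96) = 10*(-1/96) = -5/48 ≈ -0.10417)
117 + y*(-25/77 - 35/H) = 117 - 5*(-25/77 - 35/63)/48 = 117 - 5*(-25*1/77 - 35*1/63)/48 = 117 - 5*(-25/77 - 5/9)/48 = 117 - 5/48*(-610/693) = 117 + 1525/16632 = 1947469/16632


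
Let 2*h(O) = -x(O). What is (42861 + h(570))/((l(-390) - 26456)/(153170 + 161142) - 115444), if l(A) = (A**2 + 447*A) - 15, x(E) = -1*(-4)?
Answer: -13471098008/36285483229 ≈ -0.37125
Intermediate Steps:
x(E) = 4
l(A) = -15 + A**2 + 447*A
h(O) = -2 (h(O) = (-1*4)/2 = (1/2)*(-4) = -2)
(42861 + h(570))/((l(-390) - 26456)/(153170 + 161142) - 115444) = (42861 - 2)/(((-15 + (-390)**2 + 447*(-390)) - 26456)/(153170 + 161142) - 115444) = 42859/(((-15 + 152100 - 174330) - 26456)/314312 - 115444) = 42859/((-22245 - 26456)*(1/314312) - 115444) = 42859/(-48701*1/314312 - 115444) = 42859/(-48701/314312 - 115444) = 42859/(-36285483229/314312) = 42859*(-314312/36285483229) = -13471098008/36285483229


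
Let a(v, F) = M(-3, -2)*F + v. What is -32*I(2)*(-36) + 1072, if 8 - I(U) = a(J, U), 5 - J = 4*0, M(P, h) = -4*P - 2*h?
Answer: -32336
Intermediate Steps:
J = 5 (J = 5 - 4*0 = 5 - 1*0 = 5 + 0 = 5)
a(v, F) = v + 16*F (a(v, F) = (-4*(-3) - 2*(-2))*F + v = (12 + 4)*F + v = 16*F + v = v + 16*F)
I(U) = 3 - 16*U (I(U) = 8 - (5 + 16*U) = 8 + (-5 - 16*U) = 3 - 16*U)
-32*I(2)*(-36) + 1072 = -32*(3 - 16*2)*(-36) + 1072 = -32*(3 - 32)*(-36) + 1072 = -32*(-29)*(-36) + 1072 = 928*(-36) + 1072 = -33408 + 1072 = -32336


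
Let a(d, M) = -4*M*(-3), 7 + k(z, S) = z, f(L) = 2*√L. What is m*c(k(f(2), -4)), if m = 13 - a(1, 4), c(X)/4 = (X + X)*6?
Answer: 11760 - 3360*√2 ≈ 7008.2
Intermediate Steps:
k(z, S) = -7 + z
a(d, M) = 12*M
c(X) = 48*X (c(X) = 4*((X + X)*6) = 4*((2*X)*6) = 4*(12*X) = 48*X)
m = -35 (m = 13 - 12*4 = 13 - 1*48 = 13 - 48 = -35)
m*c(k(f(2), -4)) = -1680*(-7 + 2*√2) = -35*(-336 + 96*√2) = 11760 - 3360*√2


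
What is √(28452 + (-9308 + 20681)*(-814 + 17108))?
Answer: 3*√20593346 ≈ 13614.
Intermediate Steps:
√(28452 + (-9308 + 20681)*(-814 + 17108)) = √(28452 + 11373*16294) = √(28452 + 185311662) = √185340114 = 3*√20593346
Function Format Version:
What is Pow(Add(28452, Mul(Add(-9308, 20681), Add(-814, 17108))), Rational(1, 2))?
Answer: Mul(3, Pow(20593346, Rational(1, 2))) ≈ 13614.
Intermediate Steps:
Pow(Add(28452, Mul(Add(-9308, 20681), Add(-814, 17108))), Rational(1, 2)) = Pow(Add(28452, Mul(11373, 16294)), Rational(1, 2)) = Pow(Add(28452, 185311662), Rational(1, 2)) = Pow(185340114, Rational(1, 2)) = Mul(3, Pow(20593346, Rational(1, 2)))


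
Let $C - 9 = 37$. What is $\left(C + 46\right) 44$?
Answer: $4048$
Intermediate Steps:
$C = 46$ ($C = 9 + 37 = 46$)
$\left(C + 46\right) 44 = \left(46 + 46\right) 44 = 92 \cdot 44 = 4048$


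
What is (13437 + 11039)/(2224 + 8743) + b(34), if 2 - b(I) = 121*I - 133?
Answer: -43613217/10967 ≈ -3976.8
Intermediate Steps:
b(I) = 135 - 121*I (b(I) = 2 - (121*I - 133) = 2 - (-133 + 121*I) = 2 + (133 - 121*I) = 135 - 121*I)
(13437 + 11039)/(2224 + 8743) + b(34) = (13437 + 11039)/(2224 + 8743) + (135 - 121*34) = 24476/10967 + (135 - 4114) = 24476*(1/10967) - 3979 = 24476/10967 - 3979 = -43613217/10967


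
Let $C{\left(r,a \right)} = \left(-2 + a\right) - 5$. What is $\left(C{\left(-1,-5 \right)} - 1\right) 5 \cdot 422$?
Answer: $-27430$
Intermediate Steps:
$C{\left(r,a \right)} = -7 + a$
$\left(C{\left(-1,-5 \right)} - 1\right) 5 \cdot 422 = \left(\left(-7 - 5\right) - 1\right) 5 \cdot 422 = \left(-12 - 1\right) 5 \cdot 422 = \left(-13\right) 5 \cdot 422 = \left(-65\right) 422 = -27430$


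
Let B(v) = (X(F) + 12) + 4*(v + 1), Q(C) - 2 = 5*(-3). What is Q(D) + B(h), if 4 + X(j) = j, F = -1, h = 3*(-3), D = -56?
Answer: -38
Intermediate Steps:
Q(C) = -13 (Q(C) = 2 + 5*(-3) = 2 - 15 = -13)
h = -9
X(j) = -4 + j
B(v) = 11 + 4*v (B(v) = ((-4 - 1) + 12) + 4*(v + 1) = (-5 + 12) + 4*(1 + v) = 7 + (4 + 4*v) = 11 + 4*v)
Q(D) + B(h) = -13 + (11 + 4*(-9)) = -13 + (11 - 36) = -13 - 25 = -38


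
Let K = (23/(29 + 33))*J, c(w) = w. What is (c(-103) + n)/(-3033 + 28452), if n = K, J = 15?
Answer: -6041/1575978 ≈ -0.0038332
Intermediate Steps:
K = 345/62 (K = (23/(29 + 33))*15 = (23/62)*15 = 345/62 ≈ 5.5645)
n = 345/62 ≈ 5.5645
(c(-103) + n)/(-3033 + 28452) = (-103 + 345/62)/(-3033 + 28452) = -6041/62/25419 = -6041/62*1/25419 = -6041/1575978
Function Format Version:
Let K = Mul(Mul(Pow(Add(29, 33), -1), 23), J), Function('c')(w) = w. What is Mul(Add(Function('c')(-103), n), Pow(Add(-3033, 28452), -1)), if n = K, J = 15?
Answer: Rational(-6041, 1575978) ≈ -0.0038332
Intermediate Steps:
K = Rational(345, 62) (K = Mul(Mul(Pow(Add(29, 33), -1), 23), 15) = Mul(Mul(Pow(62, -1), 23), 15) = Mul(Mul(Rational(1, 62), 23), 15) = Mul(Rational(23, 62), 15) = Rational(345, 62) ≈ 5.5645)
n = Rational(345, 62) ≈ 5.5645
Mul(Add(Function('c')(-103), n), Pow(Add(-3033, 28452), -1)) = Mul(Add(-103, Rational(345, 62)), Pow(Add(-3033, 28452), -1)) = Mul(Rational(-6041, 62), Pow(25419, -1)) = Mul(Rational(-6041, 62), Rational(1, 25419)) = Rational(-6041, 1575978)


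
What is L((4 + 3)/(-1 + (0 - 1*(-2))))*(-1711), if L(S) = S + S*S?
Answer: -95816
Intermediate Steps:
L(S) = S + S**2
L((4 + 3)/(-1 + (0 - 1*(-2))))*(-1711) = (((4 + 3)/(-1 + (0 - 1*(-2))))*(1 + (4 + 3)/(-1 + (0 - 1*(-2)))))*(-1711) = ((7/(-1 + (0 + 2)))*(1 + 7/(-1 + (0 + 2))))*(-1711) = ((7/(-1 + 2))*(1 + 7/(-1 + 2)))*(-1711) = ((7/1)*(1 + 7/1))*(-1711) = ((7*1)*(1 + 7*1))*(-1711) = (7*(1 + 7))*(-1711) = (7*8)*(-1711) = 56*(-1711) = -95816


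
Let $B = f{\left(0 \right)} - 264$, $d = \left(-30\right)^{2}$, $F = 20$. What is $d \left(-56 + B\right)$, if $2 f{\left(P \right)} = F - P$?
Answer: $-279000$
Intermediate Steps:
$f{\left(P \right)} = 10 - \frac{P}{2}$ ($f{\left(P \right)} = \frac{20 - P}{2} = 10 - \frac{P}{2}$)
$d = 900$
$B = -254$ ($B = \left(10 - 0\right) - 264 = \left(10 + 0\right) - 264 = 10 - 264 = -254$)
$d \left(-56 + B\right) = 900 \left(-56 - 254\right) = 900 \left(-310\right) = -279000$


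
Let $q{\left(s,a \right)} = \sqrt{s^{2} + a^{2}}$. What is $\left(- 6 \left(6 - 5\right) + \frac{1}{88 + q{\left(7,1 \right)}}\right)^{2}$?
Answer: $\frac{1061498913}{29598818} + \frac{115190 \sqrt{2}}{14799409} \approx 35.874$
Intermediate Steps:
$q{\left(s,a \right)} = \sqrt{a^{2} + s^{2}}$
$\left(- 6 \left(6 - 5\right) + \frac{1}{88 + q{\left(7,1 \right)}}\right)^{2} = \left(- 6 \left(6 - 5\right) + \frac{1}{88 + \sqrt{1^{2} + 7^{2}}}\right)^{2} = \left(- 6 \left(6 - 5\right) + \frac{1}{88 + \sqrt{1 + 49}}\right)^{2} = \left(\left(-6\right) 1 + \frac{1}{88 + \sqrt{50}}\right)^{2} = \left(-6 + \frac{1}{88 + 5 \sqrt{2}}\right)^{2}$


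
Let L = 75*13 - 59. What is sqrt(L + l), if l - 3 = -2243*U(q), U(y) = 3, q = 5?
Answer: I*sqrt(5810) ≈ 76.223*I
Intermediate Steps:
L = 916 (L = 975 - 59 = 916)
l = -6726 (l = 3 - 2243*3 = 3 - 6729 = -6726)
sqrt(L + l) = sqrt(916 - 6726) = sqrt(-5810) = I*sqrt(5810)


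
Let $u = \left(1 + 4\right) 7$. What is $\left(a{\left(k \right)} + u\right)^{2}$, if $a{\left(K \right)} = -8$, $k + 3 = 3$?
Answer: $729$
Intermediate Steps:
$k = 0$ ($k = -3 + 3 = 0$)
$u = 35$ ($u = 5 \cdot 7 = 35$)
$\left(a{\left(k \right)} + u\right)^{2} = \left(-8 + 35\right)^{2} = 27^{2} = 729$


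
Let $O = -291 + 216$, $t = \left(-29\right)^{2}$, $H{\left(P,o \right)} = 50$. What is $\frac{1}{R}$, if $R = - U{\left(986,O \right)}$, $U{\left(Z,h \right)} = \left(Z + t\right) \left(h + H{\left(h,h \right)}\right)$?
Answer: $\frac{1}{45675} \approx 2.1894 \cdot 10^{-5}$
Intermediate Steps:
$t = 841$
$O = -75$
$U{\left(Z,h \right)} = \left(50 + h\right) \left(841 + Z\right)$ ($U{\left(Z,h \right)} = \left(Z + 841\right) \left(h + 50\right) = \left(841 + Z\right) \left(50 + h\right) = \left(50 + h\right) \left(841 + Z\right)$)
$R = 45675$ ($R = - (42050 + 50 \cdot 986 + 841 \left(-75\right) + 986 \left(-75\right)) = - (42050 + 49300 - 63075 - 73950) = \left(-1\right) \left(-45675\right) = 45675$)
$\frac{1}{R} = \frac{1}{45675}$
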